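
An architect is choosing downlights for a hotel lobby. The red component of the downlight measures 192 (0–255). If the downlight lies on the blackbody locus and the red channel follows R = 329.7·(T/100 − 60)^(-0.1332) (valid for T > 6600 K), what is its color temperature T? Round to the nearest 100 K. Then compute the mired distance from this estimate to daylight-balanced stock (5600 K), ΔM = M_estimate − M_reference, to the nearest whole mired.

-94 mireds

(t − 60)^(-0.1332) = 192/329.7 = 0.58235.
t − 60 = 0.58235^(1/-0.1332) = 0.58235^(-7.508) = 57.929, so t = 117.929.
T = 100·t = 11793 K → 11800 K to the nearest 100 K.
M_estimate = 10⁶/11800 = 84.75; M_reference = 10⁶/5600 = 178.57.
ΔM = 84.75 − 178.57 = -93.83 → -94 mireds.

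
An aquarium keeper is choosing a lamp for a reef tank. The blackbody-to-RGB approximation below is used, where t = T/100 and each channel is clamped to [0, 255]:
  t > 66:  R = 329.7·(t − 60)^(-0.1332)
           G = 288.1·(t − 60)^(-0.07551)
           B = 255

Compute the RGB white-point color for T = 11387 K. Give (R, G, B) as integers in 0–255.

(194, 213, 255)

t = 11387/100 = 113.87; the t > 66 branch applies.
R = 329.7·(113.87 − 60)^(-0.1332) = 329.7·53.87^(-0.1332) = 329.7·0.58801 = 193.867.
G = 288.1·(113.87 − 60)^(-0.07551) = 288.1·53.87^(-0.07551) = 288.1·0.74006 = 213.211.
B = 255 by definition for t > 66.
Rounded: (194, 213, 255).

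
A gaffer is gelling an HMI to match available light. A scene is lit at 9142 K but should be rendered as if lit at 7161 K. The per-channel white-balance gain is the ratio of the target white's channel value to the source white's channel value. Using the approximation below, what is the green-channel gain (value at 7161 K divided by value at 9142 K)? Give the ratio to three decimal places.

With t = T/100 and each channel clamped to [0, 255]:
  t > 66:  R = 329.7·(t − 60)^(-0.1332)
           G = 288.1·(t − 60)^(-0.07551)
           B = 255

At 9142 K (t = 91.42):
  G = 288.1·(91.42 − 60)^(-0.07551) = 288.1·31.42^(-0.07551) = 288.1·0.77081 = 222.070.
At 7161 K (t = 71.61):
  G = 288.1·(71.61 − 60)^(-0.07551) = 288.1·11.61^(-0.07551) = 288.1·0.83099 = 239.408.
Gain = 239.408 / 222.070 = 1.0781 → 1.078.

1.078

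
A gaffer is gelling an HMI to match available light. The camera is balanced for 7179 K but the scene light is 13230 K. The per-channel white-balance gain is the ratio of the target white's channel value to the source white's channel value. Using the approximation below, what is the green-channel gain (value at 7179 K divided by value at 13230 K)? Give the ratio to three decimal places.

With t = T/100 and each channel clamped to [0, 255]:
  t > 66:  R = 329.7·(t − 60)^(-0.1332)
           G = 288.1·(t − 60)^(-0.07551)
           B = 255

At 13230 K (t = 132.3):
  G = 288.1·(132.3 − 60)^(-0.07551) = 288.1·72.3^(-0.07551) = 288.1·0.72380 = 208.526.
At 7179 K (t = 71.79):
  G = 288.1·(71.79 − 60)^(-0.07551) = 288.1·11.79^(-0.07551) = 288.1·0.83002 = 239.130.
Gain = 239.130 / 208.526 = 1.1468 → 1.147.

1.147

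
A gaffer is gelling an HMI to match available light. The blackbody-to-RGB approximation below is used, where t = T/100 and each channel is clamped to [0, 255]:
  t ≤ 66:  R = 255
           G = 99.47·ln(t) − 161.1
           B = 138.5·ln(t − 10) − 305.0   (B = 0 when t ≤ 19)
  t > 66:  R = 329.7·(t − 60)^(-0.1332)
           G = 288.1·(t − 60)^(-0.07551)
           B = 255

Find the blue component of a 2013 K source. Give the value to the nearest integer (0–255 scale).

t = 2013/100 = 20.13; the t ≤ 66 branch applies.
B = 138.5·ln(20.13 − 10) − 305.0 = 138.5·ln 10.13 − 305.0 = 138.5·2.3155 − 305.0 = 15.697.
Rounded: 16.

16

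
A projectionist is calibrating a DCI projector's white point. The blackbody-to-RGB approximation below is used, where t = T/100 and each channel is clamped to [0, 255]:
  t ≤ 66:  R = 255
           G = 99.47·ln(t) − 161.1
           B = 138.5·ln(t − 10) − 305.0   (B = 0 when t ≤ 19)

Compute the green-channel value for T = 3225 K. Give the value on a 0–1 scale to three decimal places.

0.723

t = 3225/100 = 32.25; the t ≤ 66 branch applies.
G = 99.47·ln 32.25 − 161.1 = 99.47·3.4735 − 161.1 = 184.411.
On a 0–1 scale: 184.411/255 = 0.7232 → 0.723.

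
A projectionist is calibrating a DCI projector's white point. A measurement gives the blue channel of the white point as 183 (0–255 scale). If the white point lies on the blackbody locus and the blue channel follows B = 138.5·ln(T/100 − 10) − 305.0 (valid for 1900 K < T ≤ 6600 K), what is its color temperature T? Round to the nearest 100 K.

ln(t − 10) = (183 + 305.0) / 138.5 = 3.5235.
t − 10 = e^3.5235 = 33.902, so t = 43.902.
T = 100·t = 4390 K → 4400 K to the nearest 100 K.

4400 K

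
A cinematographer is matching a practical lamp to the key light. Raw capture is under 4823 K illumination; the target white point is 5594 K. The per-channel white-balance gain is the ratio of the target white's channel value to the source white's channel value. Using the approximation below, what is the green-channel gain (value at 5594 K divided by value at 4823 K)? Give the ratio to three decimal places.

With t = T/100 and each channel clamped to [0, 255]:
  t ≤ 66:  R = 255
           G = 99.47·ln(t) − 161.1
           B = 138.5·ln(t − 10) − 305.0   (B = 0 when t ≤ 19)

1.066

At 4823 K (t = 48.23):
  G = 99.47·ln 48.23 − 161.1 = 99.47·3.8760 − 161.1 = 224.444.
At 5594 K (t = 55.94):
  G = 99.47·ln 55.94 − 161.1 = 99.47·4.0243 − 161.1 = 239.195.
Gain = 239.195 / 224.444 = 1.0657 → 1.066.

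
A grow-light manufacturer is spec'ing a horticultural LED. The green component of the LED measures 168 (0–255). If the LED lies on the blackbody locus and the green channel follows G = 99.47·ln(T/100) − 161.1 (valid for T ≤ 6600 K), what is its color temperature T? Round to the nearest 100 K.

ln t = (168 + 161.1) / 99.47 = 3.3085.
t = e^3.3085 = 27.345.
T = 100·t = 2735 K → 2700 K to the nearest 100 K.

2700 K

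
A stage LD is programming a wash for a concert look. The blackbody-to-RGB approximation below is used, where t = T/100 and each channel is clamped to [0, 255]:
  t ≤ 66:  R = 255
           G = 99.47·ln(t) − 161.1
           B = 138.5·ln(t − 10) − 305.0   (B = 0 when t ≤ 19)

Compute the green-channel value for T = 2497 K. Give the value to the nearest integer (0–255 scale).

159

t = 2497/100 = 24.97; the t ≤ 66 branch applies.
G = 99.47·ln 24.97 − 161.1 = 99.47·3.2177 − 161.1 = 158.962.
Rounded: 159.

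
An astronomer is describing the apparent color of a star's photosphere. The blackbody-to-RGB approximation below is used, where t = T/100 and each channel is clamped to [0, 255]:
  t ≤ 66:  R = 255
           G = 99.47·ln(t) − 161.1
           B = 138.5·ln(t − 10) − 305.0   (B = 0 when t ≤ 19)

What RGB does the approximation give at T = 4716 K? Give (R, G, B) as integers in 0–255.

(255, 222, 196)

t = 4716/100 = 47.16; the t ≤ 66 branch applies.
R = 255 by definition for t ≤ 66.
G = 99.47·ln 47.16 − 161.1 = 99.47·3.8535 − 161.1 = 222.212.
B = 138.5·ln(47.16 − 10) − 305.0 = 138.5·ln 37.16 − 305.0 = 138.5·3.6152 − 305.0 = 195.710.
Rounded: (255, 222, 196).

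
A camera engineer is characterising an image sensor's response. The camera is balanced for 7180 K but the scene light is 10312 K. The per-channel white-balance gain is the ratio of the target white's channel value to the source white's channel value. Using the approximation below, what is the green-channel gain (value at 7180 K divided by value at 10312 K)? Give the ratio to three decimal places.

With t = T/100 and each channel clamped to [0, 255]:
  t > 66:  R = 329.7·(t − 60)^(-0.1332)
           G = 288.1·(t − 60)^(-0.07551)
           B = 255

1.103

At 10312 K (t = 103.12):
  G = 288.1·(103.12 − 60)^(-0.07551) = 288.1·43.12^(-0.07551) = 288.1·0.75260 = 216.825.
At 7180 K (t = 71.8):
  G = 288.1·(71.8 − 60)^(-0.07551) = 288.1·11.8^(-0.07551) = 288.1·0.82997 = 239.114.
Gain = 239.114 / 216.825 = 1.1028 → 1.103.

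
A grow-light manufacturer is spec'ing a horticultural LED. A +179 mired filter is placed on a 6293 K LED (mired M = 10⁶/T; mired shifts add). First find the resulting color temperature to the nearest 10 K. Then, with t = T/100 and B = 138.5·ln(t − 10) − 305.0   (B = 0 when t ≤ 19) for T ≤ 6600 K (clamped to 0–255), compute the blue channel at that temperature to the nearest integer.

M_in = 10⁶/6293 = 158.91; M_out = 158.91 + (+179) = 337.91.
T_out = 10⁶/337.91 = 2959.4 K → 2960 K; t = 29.6.
B = 138.5·ln(29.6 − 10) − 305.0 = 138.5·ln 19.6 − 305.0 = 138.5·2.9755 − 305.0 = 107.111.
Rounded: 107.

107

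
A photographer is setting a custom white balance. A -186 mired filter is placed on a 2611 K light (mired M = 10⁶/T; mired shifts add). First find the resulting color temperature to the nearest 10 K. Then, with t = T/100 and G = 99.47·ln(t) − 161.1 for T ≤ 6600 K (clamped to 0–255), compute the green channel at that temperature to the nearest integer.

M_in = 10⁶/2611 = 383.00; M_out = 383.00 + (-186) = 197.00.
T_out = 10⁶/197.00 = 5076.3 K → 5080 K; t = 50.8.
G = 99.47·ln 50.8 − 161.1 = 99.47·3.9279 − 161.1 = 229.608.
Rounded: 230.

230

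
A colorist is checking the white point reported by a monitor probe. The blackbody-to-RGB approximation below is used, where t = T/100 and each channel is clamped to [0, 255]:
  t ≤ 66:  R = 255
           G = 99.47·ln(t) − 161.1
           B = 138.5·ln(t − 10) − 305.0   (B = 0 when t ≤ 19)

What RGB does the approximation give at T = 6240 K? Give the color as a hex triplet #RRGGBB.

#FFFAF3

t = 6240/100 = 62.4; the t ≤ 66 branch applies.
R = 255 by definition for t ≤ 66.
G = 99.47·ln 62.4 − 161.1 = 99.47·4.1336 − 161.1 = 250.066.
B = 138.5·ln(62.4 − 10) − 305.0 = 138.5·ln 52.4 − 305.0 = 138.5·3.9589 − 305.0 = 243.309.
Rounded: (255, 250, 243).
In hex: #FFFAF3.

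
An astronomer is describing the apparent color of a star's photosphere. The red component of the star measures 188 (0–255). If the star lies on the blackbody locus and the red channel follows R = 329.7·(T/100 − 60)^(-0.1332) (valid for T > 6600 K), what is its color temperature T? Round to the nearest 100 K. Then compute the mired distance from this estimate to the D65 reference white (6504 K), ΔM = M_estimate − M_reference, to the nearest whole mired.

-76 mireds

(t − 60)^(-0.1332) = 188/329.7 = 0.57022.
t − 60 = 0.57022^(1/-0.1332) = 0.57022^(-7.508) = 67.848, so t = 127.848.
T = 100·t = 12785 K → 12800 K to the nearest 100 K.
M_estimate = 10⁶/12800 = 78.12; M_reference = 10⁶/6504 = 153.75.
ΔM = 78.12 − 153.75 = -75.63 → -76 mireds.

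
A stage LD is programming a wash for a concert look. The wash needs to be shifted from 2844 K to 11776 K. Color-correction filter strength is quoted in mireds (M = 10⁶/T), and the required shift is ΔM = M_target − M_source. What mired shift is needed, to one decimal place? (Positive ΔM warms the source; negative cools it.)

-266.7 mireds

M_source = 10⁶/2844 = 351.617; M_target = 10⁶/11776 = 84.918.
ΔM = 84.918 − 351.617 = -266.699 → -266.7 mireds, a cooling shift.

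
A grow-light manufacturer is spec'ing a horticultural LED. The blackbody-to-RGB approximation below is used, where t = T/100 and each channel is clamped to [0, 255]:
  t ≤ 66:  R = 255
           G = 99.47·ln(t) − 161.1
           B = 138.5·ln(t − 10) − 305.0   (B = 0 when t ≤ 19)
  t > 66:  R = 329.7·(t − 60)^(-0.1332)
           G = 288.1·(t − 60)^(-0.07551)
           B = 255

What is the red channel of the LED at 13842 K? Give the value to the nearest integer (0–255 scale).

t = 13842/100 = 138.42; the t > 66 branch applies.
R = 329.7·(138.42 − 60)^(-0.1332) = 329.7·78.42^(-0.1332) = 329.7·0.55932 = 184.409.
Rounded: 184.

184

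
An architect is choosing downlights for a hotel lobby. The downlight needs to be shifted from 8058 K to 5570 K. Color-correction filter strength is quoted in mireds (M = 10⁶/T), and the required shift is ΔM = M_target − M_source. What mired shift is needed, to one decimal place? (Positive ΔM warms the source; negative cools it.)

+55.4 mireds

M_source = 10⁶/8058 = 124.100; M_target = 10⁶/5570 = 179.533.
ΔM = 179.533 − 124.100 = 55.433 → +55.4 mireds, a warming shift.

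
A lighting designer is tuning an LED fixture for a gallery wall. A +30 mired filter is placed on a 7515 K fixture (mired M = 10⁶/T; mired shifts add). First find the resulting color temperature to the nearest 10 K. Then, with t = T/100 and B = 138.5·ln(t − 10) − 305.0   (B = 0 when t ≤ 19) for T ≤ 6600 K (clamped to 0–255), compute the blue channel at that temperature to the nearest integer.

M_in = 10⁶/7515 = 133.07; M_out = 133.07 + (+30) = 163.07.
T_out = 10⁶/163.07 = 6132.4 K → 6130 K; t = 61.3.
B = 138.5·ln(61.3 − 10) − 305.0 = 138.5·ln 51.3 − 305.0 = 138.5·3.9377 − 305.0 = 240.370.
Rounded: 240.

240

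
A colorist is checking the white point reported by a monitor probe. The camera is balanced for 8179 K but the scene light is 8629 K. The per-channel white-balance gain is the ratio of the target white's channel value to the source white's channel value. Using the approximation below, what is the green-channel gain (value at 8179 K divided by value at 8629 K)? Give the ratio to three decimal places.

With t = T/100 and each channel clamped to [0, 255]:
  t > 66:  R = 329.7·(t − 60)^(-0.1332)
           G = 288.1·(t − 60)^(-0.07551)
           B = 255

At 8629 K (t = 86.29):
  G = 288.1·(86.29 − 60)^(-0.07551) = 288.1·26.29^(-0.07551) = 288.1·0.78125 = 225.079.
At 8179 K (t = 81.79):
  G = 288.1·(81.79 − 60)^(-0.07551) = 288.1·21.79^(-0.07551) = 288.1·0.79241 = 228.292.
Gain = 228.292 / 225.079 = 1.0143 → 1.014.

1.014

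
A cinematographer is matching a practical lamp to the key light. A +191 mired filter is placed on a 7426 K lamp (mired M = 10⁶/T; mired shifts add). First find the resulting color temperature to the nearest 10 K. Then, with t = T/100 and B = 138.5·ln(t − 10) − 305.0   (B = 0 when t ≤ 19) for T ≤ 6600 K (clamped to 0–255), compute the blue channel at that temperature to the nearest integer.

115

M_in = 10⁶/7426 = 134.66; M_out = 134.66 + (+191) = 325.66.
T_out = 10⁶/325.66 = 3070.7 K → 3070 K; t = 30.7.
B = 138.5·ln(30.7 − 10) − 305.0 = 138.5·ln 20.7 − 305.0 = 138.5·3.0301 − 305.0 = 114.674.
Rounded: 115.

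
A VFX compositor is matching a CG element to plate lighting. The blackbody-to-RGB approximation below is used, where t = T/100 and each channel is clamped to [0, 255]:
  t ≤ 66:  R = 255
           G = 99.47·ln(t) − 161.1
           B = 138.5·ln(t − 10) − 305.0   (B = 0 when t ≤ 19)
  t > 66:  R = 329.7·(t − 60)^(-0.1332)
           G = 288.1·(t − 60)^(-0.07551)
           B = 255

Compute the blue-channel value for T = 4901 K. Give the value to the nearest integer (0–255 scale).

t = 4901/100 = 49.01; the t ≤ 66 branch applies.
B = 138.5·ln(49.01 − 10) − 305.0 = 138.5·ln 39.01 − 305.0 = 138.5·3.6638 − 305.0 = 202.439.
Rounded: 202.

202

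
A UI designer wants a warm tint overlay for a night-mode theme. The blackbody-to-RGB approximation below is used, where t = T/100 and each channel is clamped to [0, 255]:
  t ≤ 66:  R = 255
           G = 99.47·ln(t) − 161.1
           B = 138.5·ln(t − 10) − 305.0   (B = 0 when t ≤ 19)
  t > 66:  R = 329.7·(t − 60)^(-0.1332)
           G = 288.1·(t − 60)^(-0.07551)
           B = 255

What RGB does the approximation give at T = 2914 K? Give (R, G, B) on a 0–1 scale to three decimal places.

(1.000, 0.684, 0.407)

t = 2914/100 = 29.14; the t ≤ 66 branch applies.
R = 255 by definition for t ≤ 66.
G = 99.47·ln 29.14 − 161.1 = 99.47·3.3721 − 161.1 = 174.324.
B = 138.5·ln(29.14 − 10) − 305.0 = 138.5·ln 19.14 − 305.0 = 138.5·2.9518 − 305.0 = 103.822.
Dividing each by 255: (1.0000, 0.6836, 0.4071) → (1.000, 0.684, 0.407).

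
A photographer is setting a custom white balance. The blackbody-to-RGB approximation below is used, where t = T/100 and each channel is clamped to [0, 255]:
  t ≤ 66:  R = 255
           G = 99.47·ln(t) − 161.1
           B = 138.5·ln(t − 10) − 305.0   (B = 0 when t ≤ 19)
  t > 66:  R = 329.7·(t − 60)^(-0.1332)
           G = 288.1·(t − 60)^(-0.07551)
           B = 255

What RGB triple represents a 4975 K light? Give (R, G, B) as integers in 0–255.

t = 4975/100 = 49.75; the t ≤ 66 branch applies.
R = 255 by definition for t ≤ 66.
G = 99.47·ln 49.75 − 161.1 = 99.47·3.9070 − 161.1 = 227.530.
B = 138.5·ln(49.75 − 10) − 305.0 = 138.5·ln 39.75 − 305.0 = 138.5·3.6826 − 305.0 = 205.041.
Rounded: (255, 228, 205).

(255, 228, 205)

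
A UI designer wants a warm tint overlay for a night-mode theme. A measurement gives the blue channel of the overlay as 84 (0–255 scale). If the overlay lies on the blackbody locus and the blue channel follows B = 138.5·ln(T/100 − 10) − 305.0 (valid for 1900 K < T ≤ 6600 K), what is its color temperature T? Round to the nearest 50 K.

2650 K

ln(t − 10) = (84 + 305.0) / 138.5 = 2.8087.
t − 10 = e^2.8087 = 16.588, so t = 26.588.
T = 100·t = 2659 K → 2650 K to the nearest 50 K.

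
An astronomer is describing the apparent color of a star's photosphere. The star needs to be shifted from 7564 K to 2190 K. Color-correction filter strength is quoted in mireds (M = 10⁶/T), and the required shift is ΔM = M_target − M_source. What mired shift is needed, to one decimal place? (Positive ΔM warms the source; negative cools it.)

M_source = 10⁶/7564 = 132.205; M_target = 10⁶/2190 = 456.621.
ΔM = 456.621 − 132.205 = 324.416 → +324.4 mireds, a warming shift.

+324.4 mireds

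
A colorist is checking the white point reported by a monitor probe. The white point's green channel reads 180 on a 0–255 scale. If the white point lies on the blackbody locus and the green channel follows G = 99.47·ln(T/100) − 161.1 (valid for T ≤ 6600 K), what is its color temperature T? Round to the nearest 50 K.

3100 K

ln t = (180 + 161.1) / 99.47 = 3.4292.
t = e^3.4292 = 30.851.
T = 100·t = 3085 K → 3100 K to the nearest 50 K.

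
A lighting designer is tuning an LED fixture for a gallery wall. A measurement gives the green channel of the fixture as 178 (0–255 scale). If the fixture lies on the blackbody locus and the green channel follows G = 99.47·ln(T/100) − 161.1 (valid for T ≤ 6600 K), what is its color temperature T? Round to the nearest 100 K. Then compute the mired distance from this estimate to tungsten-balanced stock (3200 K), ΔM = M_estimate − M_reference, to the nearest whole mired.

+21 mireds

ln t = (178 + 161.1) / 99.47 = 3.4091.
t = e^3.4091 = 30.237.
T = 100·t = 3024 K → 3000 K to the nearest 100 K.
M_estimate = 10⁶/3000 = 333.33; M_reference = 10⁶/3200 = 312.50.
ΔM = 333.33 − 312.50 = 20.83 → +21 mireds.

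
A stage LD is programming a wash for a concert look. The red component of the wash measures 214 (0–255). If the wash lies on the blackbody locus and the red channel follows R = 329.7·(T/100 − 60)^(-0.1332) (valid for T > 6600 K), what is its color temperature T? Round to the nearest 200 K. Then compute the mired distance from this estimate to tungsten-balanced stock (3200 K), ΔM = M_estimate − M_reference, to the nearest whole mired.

(t − 60)^(-0.1332) = 214/329.7 = 0.64907.
t − 60 = 0.64907^(1/-0.1332) = 0.64907^(-7.508) = 25.657, so t = 85.657.
T = 100·t = 8566 K → 8600 K to the nearest 200 K.
M_estimate = 10⁶/8600 = 116.28; M_reference = 10⁶/3200 = 312.50.
ΔM = 116.28 − 312.50 = -196.22 → -196 mireds.

-196 mireds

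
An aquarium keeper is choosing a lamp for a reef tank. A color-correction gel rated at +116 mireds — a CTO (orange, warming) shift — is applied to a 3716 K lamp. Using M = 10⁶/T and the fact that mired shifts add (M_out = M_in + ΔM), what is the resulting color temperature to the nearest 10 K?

M_in = 10⁶/3716 = 269.11 mireds.
M_out = 269.11 + (+116) = 385.11 mireds.
T_out = 10⁶/385.11 = 2596.7 K → 2600 K.

2600 K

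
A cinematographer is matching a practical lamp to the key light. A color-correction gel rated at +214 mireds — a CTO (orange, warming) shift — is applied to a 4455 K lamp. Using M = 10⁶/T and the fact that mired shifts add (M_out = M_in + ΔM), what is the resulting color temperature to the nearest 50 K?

M_in = 10⁶/4455 = 224.47 mireds.
M_out = 224.47 + (+214) = 438.47 mireds.
T_out = 10⁶/438.47 = 2280.7 K → 2300 K.

2300 K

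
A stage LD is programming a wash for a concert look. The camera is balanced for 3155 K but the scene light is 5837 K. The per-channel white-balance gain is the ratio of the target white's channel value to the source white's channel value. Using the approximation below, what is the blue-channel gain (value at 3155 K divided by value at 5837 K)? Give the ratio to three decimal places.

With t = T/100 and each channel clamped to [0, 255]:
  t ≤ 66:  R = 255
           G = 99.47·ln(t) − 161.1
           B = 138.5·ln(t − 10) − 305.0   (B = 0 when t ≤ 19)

0.518

At 5837 K (t = 58.37):
  B = 138.5·ln(58.37 − 10) − 305.0 = 138.5·ln 48.37 − 305.0 = 138.5·3.8789 − 305.0 = 232.225.
At 3155 K (t = 31.55):
  B = 138.5·ln(31.55 − 10) − 305.0 = 138.5·ln 21.55 − 305.0 = 138.5·3.0704 − 305.0 = 120.247.
Gain = 120.247 / 232.225 = 0.5178 → 0.518.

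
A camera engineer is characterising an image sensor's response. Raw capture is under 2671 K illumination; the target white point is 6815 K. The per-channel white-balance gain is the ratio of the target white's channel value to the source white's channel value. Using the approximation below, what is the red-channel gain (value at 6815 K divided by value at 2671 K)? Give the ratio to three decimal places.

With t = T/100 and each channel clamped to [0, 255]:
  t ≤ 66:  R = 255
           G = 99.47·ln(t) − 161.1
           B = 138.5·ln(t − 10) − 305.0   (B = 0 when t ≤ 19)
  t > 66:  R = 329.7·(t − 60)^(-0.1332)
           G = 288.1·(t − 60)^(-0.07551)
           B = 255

0.978

At 2671 K (t = 26.71):
  R = 255 by definition for t ≤ 66.
At 6815 K (t = 68.15):
  R = 329.7·(68.15 − 60)^(-0.1332) = 329.7·8.15^(-0.1332) = 329.7·0.75620 = 249.317.
Gain = 249.317 / 255.000 = 0.9777 → 0.978.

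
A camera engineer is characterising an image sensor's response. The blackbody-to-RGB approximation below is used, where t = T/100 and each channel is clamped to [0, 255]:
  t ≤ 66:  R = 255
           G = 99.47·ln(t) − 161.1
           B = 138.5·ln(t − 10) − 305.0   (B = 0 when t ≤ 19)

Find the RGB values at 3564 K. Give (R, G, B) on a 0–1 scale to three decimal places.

(1.000, 0.762, 0.566)

t = 3564/100 = 35.64; the t ≤ 66 branch applies.
R = 255 by definition for t ≤ 66.
G = 99.47·ln 35.64 − 161.1 = 99.47·3.5735 − 161.1 = 194.353.
B = 138.5·ln(35.64 − 10) − 305.0 = 138.5·ln 25.64 − 305.0 = 138.5·3.2442 − 305.0 = 144.315.
Dividing each by 255: (1.0000, 0.7622, 0.5659) → (1.000, 0.762, 0.566).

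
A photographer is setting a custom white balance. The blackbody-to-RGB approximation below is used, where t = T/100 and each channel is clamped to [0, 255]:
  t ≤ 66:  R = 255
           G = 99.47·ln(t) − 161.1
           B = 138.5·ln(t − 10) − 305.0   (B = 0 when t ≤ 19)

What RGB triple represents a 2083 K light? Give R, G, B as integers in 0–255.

t = 2083/100 = 20.83; the t ≤ 66 branch applies.
R = 255 by definition for t ≤ 66.
G = 99.47·ln 20.83 − 161.1 = 99.47·3.0364 − 161.1 = 140.930.
B = 138.5·ln(20.83 − 10) − 305.0 = 138.5·ln 10.83 − 305.0 = 138.5·2.3823 − 305.0 = 24.951.
Rounded: (255, 141, 25).

R=255, G=141, B=25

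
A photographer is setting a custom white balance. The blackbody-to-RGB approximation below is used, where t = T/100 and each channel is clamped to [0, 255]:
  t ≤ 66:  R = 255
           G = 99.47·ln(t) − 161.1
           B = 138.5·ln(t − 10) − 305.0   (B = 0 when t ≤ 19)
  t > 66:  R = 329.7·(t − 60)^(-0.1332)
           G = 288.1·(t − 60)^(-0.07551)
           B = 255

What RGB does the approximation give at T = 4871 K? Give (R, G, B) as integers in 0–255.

(255, 225, 201)

t = 4871/100 = 48.71; the t ≤ 66 branch applies.
R = 255 by definition for t ≤ 66.
G = 99.47·ln 48.71 − 161.1 = 99.47·3.8859 − 161.1 = 225.429.
B = 138.5·ln(48.71 − 10) − 305.0 = 138.5·ln 38.71 − 305.0 = 138.5·3.6561 − 305.0 = 201.370.
Rounded: (255, 225, 201).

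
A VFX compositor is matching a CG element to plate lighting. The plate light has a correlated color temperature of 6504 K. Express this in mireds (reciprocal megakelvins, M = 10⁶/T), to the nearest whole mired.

154 mireds

M = 10⁶ / 6504 = 153.752 → 154 mireds.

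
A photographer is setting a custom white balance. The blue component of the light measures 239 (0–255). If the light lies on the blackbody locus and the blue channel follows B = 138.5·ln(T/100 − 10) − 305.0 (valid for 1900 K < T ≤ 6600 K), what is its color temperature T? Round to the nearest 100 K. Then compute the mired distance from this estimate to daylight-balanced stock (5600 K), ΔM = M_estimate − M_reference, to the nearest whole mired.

ln(t − 10) = (239 + 305.0) / 138.5 = 3.9278.
t − 10 = e^3.9278 = 50.795, so t = 60.795.
T = 100·t = 6079 K → 6100 K to the nearest 100 K.
M_estimate = 10⁶/6100 = 163.93; M_reference = 10⁶/5600 = 178.57.
ΔM = 163.93 − 178.57 = -14.64 → -15 mireds.

-15 mireds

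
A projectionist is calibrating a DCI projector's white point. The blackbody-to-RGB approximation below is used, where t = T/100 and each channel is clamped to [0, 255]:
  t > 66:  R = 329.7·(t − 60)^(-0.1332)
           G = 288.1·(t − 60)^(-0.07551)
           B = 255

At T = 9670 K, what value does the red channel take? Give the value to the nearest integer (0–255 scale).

204

t = 9670/100 = 96.7; the t > 66 branch applies.
R = 329.7·(96.7 − 60)^(-0.1332) = 329.7·36.7^(-0.1332) = 329.7·0.61885 = 204.035.
Rounded: 204.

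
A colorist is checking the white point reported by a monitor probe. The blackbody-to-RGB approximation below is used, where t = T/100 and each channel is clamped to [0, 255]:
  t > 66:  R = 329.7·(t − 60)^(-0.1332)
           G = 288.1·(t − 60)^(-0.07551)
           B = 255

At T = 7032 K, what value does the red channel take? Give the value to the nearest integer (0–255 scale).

t = 7032/100 = 70.32; the t > 66 branch applies.
R = 329.7·(70.32 − 60)^(-0.1332) = 329.7·10.32^(-0.1332) = 329.7·0.73279 = 241.600.
Rounded: 242.

242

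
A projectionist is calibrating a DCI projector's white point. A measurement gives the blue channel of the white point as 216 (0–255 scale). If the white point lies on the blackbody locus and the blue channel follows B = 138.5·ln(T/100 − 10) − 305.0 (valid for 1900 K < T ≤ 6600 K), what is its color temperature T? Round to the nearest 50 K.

5300 K

ln(t − 10) = (216 + 305.0) / 138.5 = 3.7617.
t − 10 = e^3.7617 = 43.023, so t = 53.023.
T = 100·t = 5302 K → 5300 K to the nearest 50 K.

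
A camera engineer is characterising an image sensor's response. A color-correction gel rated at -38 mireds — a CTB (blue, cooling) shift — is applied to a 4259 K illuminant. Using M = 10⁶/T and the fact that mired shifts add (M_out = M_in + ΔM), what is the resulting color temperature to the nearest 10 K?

M_in = 10⁶/4259 = 234.80 mireds.
M_out = 234.80 + (-38) = 196.80 mireds.
T_out = 10⁶/196.80 = 5081.4 K → 5080 K.

5080 K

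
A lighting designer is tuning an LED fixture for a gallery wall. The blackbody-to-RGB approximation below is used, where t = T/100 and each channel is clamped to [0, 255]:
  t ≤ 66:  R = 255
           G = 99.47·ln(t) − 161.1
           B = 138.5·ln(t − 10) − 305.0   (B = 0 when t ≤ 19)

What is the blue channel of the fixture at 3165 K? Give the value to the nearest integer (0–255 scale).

121

t = 3165/100 = 31.65; the t ≤ 66 branch applies.
B = 138.5·ln(31.65 − 10) − 305.0 = 138.5·ln 21.65 − 305.0 = 138.5·3.0750 − 305.0 = 120.888.
Rounded: 121.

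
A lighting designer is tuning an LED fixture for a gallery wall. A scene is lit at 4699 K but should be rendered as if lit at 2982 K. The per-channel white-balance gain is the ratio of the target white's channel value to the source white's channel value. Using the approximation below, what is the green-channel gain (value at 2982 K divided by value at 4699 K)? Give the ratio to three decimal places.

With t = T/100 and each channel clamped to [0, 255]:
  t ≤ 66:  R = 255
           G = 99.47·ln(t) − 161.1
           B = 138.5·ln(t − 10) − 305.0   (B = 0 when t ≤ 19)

0.796

At 4699 K (t = 46.99):
  G = 99.47·ln 46.99 − 161.1 = 99.47·3.8499 − 161.1 = 221.853.
At 2982 K (t = 29.82):
  G = 99.47·ln 29.82 − 161.1 = 99.47·3.3952 − 161.1 = 176.618.
Gain = 176.618 / 221.853 = 0.7961 → 0.796.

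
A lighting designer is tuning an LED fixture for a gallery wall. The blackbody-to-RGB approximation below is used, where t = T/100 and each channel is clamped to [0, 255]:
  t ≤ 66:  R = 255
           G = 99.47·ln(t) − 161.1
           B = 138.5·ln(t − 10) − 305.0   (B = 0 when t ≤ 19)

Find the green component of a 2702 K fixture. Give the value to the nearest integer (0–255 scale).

t = 2702/100 = 27.02; the t ≤ 66 branch applies.
G = 99.47·ln 27.02 − 161.1 = 99.47·3.2966 − 161.1 = 166.811.
Rounded: 167.

167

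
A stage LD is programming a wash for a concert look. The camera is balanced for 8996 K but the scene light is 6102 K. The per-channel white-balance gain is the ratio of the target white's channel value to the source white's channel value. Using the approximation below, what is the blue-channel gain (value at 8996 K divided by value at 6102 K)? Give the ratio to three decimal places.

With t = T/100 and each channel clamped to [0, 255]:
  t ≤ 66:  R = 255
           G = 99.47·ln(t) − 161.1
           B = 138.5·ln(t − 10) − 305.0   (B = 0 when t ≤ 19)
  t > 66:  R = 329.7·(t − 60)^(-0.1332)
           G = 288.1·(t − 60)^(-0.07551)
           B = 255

1.064

At 6102 K (t = 61.02):
  B = 138.5·ln(61.02 − 10) − 305.0 = 138.5·ln 51.02 − 305.0 = 138.5·3.9322 − 305.0 = 239.612.
At 8996 K (t = 89.96):
  B = 255 by definition for t > 66.
Gain = 255.000 / 239.612 = 1.0642 → 1.064.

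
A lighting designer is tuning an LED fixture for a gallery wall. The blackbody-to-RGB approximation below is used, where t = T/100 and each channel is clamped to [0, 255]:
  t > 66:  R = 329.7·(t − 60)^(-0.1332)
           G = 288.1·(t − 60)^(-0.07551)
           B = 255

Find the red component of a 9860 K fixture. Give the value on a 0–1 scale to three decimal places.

t = 9860/100 = 98.6; the t > 66 branch applies.
R = 329.7·(98.6 − 60)^(-0.1332) = 329.7·38.6^(-0.1332) = 329.7·0.61470 = 202.668.
On a 0–1 scale: 202.668/255 = 0.7948 → 0.795.

0.795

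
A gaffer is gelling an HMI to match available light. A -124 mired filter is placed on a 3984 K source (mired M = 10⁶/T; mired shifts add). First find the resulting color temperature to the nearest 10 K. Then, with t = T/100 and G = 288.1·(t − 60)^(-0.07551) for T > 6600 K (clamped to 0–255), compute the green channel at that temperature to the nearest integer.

M_in = 10⁶/3984 = 251.00; M_out = 251.00 + (-124) = 127.00.
T_out = 10⁶/127.00 = 7873.8 K → 7870 K; t = 78.7.
G = 288.1·(78.7 − 60)^(-0.07551) = 288.1·18.7^(-0.07551) = 288.1·0.80161 = 230.944.
Rounded: 231.

231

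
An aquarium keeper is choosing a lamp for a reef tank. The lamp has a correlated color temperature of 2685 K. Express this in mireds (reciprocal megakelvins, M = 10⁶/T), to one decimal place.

372.4 mireds

M = 10⁶ / 2685 = 372.439 → 372.4 mireds.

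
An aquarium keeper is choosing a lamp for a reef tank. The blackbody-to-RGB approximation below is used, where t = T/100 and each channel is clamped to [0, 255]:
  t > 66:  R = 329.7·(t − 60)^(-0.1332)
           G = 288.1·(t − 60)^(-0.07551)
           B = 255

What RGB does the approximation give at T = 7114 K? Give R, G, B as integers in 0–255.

R=239, G=240, B=255

t = 7114/100 = 71.14; the t > 66 branch applies.
R = 329.7·(71.14 − 60)^(-0.1332) = 329.7·11.14^(-0.1332) = 329.7·0.72536 = 239.152.
G = 288.1·(71.14 − 60)^(-0.07551) = 288.1·11.14^(-0.07551) = 288.1·0.83358 = 240.156.
B = 255 by definition for t > 66.
Rounded: (239, 240, 255).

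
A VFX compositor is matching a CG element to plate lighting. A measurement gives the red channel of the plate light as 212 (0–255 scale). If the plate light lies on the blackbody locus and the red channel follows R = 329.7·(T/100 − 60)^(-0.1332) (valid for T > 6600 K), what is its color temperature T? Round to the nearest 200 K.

8800 K

(t − 60)^(-0.1332) = 212/329.7 = 0.64301.
t − 60 = 0.64301^(1/-0.1332) = 0.64301^(-7.508) = 27.530, so t = 87.530.
T = 100·t = 8753 K → 8800 K to the nearest 200 K.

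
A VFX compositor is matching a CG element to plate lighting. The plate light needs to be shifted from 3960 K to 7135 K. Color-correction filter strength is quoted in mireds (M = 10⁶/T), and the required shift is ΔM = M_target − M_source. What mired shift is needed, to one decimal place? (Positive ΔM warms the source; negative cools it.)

-112.4 mireds

M_source = 10⁶/3960 = 252.525; M_target = 10⁶/7135 = 140.154.
ΔM = 140.154 − 252.525 = -112.371 → -112.4 mireds, a cooling shift.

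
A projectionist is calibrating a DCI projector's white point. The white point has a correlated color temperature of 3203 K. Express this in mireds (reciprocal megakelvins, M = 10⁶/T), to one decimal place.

312.2 mireds

M = 10⁶ / 3203 = 312.207 → 312.2 mireds.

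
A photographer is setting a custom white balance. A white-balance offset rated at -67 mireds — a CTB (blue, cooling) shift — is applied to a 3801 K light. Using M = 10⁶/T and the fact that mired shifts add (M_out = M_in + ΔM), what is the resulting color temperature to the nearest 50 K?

5100 K

M_in = 10⁶/3801 = 263.09 mireds.
M_out = 263.09 + (-67) = 196.09 mireds.
T_out = 10⁶/196.09 = 5099.7 K → 5100 K.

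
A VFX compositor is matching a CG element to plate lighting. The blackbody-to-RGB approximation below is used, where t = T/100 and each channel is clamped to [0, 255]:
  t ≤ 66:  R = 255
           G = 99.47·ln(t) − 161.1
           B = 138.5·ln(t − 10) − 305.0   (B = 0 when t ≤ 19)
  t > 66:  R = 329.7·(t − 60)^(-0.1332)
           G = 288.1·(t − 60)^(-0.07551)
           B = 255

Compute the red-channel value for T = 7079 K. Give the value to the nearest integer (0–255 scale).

240

t = 7079/100 = 70.79; the t > 66 branch applies.
R = 329.7·(70.79 − 60)^(-0.1332) = 329.7·10.79^(-0.1332) = 329.7·0.72845 = 240.171.
Rounded: 240.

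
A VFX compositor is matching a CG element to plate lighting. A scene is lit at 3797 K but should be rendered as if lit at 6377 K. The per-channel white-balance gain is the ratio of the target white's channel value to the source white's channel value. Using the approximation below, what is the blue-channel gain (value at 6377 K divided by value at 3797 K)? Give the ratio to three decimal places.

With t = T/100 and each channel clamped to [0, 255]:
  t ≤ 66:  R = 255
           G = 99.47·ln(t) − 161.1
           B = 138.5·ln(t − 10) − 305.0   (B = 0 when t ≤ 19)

At 3797 K (t = 37.97):
  B = 138.5·ln(37.97 − 10) − 305.0 = 138.5·ln 27.97 − 305.0 = 138.5·3.3311 − 305.0 = 156.362.
At 6377 K (t = 63.77):
  B = 138.5·ln(63.77 − 10) − 305.0 = 138.5·ln 53.77 − 305.0 = 138.5·3.9847 − 305.0 = 246.883.
Gain = 246.883 / 156.362 = 1.5789 → 1.579.

1.579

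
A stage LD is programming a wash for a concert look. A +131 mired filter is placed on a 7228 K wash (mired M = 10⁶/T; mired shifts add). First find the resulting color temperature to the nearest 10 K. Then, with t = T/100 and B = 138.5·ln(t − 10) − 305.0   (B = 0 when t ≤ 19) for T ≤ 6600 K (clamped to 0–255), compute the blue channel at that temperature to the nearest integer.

M_in = 10⁶/7228 = 138.35; M_out = 138.35 + (+131) = 269.35.
T_out = 10⁶/269.35 = 3712.6 K → 3710 K; t = 37.1.
B = 138.5·ln(37.1 − 10) − 305.0 = 138.5·ln 27.1 − 305.0 = 138.5·3.2995 − 305.0 = 151.985.
Rounded: 152.

152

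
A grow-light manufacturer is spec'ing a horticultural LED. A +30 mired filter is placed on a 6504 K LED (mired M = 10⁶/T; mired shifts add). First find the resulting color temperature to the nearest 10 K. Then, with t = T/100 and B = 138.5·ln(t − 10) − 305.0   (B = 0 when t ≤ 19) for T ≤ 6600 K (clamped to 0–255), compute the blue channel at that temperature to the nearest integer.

220

M_in = 10⁶/6504 = 153.75; M_out = 153.75 + (+30) = 183.75.
T_out = 10⁶/183.75 = 5442.1 K → 5440 K; t = 54.4.
B = 138.5·ln(54.4 − 10) − 305.0 = 138.5·ln 44.4 − 305.0 = 138.5·3.7932 − 305.0 = 220.364.
Rounded: 220.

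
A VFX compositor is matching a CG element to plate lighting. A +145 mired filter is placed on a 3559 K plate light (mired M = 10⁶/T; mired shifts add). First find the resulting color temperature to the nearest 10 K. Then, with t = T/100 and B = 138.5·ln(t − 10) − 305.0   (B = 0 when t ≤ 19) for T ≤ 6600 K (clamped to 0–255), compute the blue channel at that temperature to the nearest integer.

55

M_in = 10⁶/3559 = 280.98; M_out = 280.98 + (+145) = 425.98.
T_out = 10⁶/425.98 = 2347.5 K → 2350 K; t = 23.5.
B = 138.5·ln(23.5 − 10) − 305.0 = 138.5·ln 13.5 − 305.0 = 138.5·2.6027 − 305.0 = 55.473.
Rounded: 55.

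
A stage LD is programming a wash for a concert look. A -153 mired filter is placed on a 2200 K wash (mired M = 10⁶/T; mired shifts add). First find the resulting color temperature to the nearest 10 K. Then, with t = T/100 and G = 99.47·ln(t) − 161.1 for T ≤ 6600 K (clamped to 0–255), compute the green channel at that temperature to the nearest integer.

187

M_in = 10⁶/2200 = 454.55; M_out = 454.55 + (-153) = 301.55.
T_out = 10⁶/301.55 = 3316.2 K → 3320 K; t = 33.2.
G = 99.47·ln 33.2 − 161.1 = 99.47·3.5025 − 161.1 = 187.299.
Rounded: 187.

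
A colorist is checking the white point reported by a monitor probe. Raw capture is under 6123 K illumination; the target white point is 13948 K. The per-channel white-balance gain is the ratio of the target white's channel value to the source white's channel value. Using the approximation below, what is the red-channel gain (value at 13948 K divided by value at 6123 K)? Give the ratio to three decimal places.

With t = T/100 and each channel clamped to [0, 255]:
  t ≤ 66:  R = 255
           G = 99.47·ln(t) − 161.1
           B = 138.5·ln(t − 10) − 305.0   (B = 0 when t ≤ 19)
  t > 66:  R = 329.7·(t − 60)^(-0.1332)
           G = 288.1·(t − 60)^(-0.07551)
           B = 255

At 6123 K (t = 61.23):
  R = 255 by definition for t ≤ 66.
At 13948 K (t = 139.48):
  R = 329.7·(139.48 − 60)^(-0.1332) = 329.7·79.48^(-0.1332) = 329.7·0.55832 = 184.079.
Gain = 184.079 / 255.000 = 0.7219 → 0.722.

0.722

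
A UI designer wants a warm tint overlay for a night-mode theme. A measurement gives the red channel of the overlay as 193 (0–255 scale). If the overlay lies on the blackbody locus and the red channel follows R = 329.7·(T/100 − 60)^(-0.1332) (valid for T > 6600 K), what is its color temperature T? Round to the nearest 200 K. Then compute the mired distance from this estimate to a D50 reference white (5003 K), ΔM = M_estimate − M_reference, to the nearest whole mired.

(t − 60)^(-0.1332) = 193/329.7 = 0.58538.
t − 60 = 0.58538^(1/-0.1332) = 0.58538^(-7.508) = 55.713, so t = 115.713.
T = 100·t = 11571 K → 11600 K to the nearest 200 K.
M_estimate = 10⁶/11600 = 86.21; M_reference = 10⁶/5003 = 199.88.
ΔM = 86.21 − 199.88 = -113.67 → -114 mireds.

-114 mireds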